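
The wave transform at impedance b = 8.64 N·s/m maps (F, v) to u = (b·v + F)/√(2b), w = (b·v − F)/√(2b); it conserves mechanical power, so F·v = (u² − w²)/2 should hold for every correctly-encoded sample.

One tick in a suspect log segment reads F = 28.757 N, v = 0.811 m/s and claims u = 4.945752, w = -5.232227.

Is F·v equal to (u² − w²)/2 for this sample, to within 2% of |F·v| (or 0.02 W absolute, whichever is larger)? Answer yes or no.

F·v = 28.757×0.811 = 23.321927 W.
(u² − w²)/2 = (24.460463 − 27.376199)/2 = -1.457868 W.
|Δ| = 24.779795;  2% of max(1, |F·v|) = 0.466439.

no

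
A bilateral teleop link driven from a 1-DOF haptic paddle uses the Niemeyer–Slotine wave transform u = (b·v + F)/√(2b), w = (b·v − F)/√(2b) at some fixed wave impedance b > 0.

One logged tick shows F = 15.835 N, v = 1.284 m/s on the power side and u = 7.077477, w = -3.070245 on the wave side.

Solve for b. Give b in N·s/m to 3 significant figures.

u + w = 4.007232;  u + w = √(2b)·v, so √(2b) = 4.007232/1.284 = 3.120897.
b = (√(2b))²/2 = 9.739999/2 = 4.870000.
(Check via u − w = 2F/√(2b): u − w = 10.147722, 2F/√(2b) = 10.147723.)

b = 4.87 N·s/m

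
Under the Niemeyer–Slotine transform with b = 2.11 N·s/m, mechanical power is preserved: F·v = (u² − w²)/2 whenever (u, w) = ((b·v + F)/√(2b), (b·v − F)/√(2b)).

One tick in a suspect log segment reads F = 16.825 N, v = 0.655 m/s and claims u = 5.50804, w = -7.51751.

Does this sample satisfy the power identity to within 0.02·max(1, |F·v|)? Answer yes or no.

no

F·v = 16.825×0.655 = 11.02037 W.
(u² − w²)/2 = (30.33850 − 56.51296)/2 = -13.08723 W.
|Δ| = 24.10760;  2% of max(1, |F·v|) = 0.22041.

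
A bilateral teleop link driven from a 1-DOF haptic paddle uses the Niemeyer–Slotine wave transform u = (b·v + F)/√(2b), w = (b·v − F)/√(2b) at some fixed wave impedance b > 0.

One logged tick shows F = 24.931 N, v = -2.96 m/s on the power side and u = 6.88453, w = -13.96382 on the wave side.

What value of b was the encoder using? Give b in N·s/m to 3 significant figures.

b = 2.86 N·s/m

u + w = -7.07929;  u + w = √(2b)·v, so √(2b) = -7.07929/(-2.96) = 2.39165.
b = (√(2b))²/2 = 5.72000/2 = 2.86000.
(Check via u − w = 2F/√(2b): u − w = 20.84835, 2F/√(2b) = 20.84835.)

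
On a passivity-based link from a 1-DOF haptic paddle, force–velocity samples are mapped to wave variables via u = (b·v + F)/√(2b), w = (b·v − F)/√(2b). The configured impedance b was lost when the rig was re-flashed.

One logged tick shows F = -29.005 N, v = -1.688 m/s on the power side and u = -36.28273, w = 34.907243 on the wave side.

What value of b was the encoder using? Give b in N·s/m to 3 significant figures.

b = 0.332 N·s/m

u + w = -1.375487;  u + w = √(2b)·v, so √(2b) = -1.375487/(-1.688) = 0.814862.
b = (√(2b))²/2 = 0.664000/2 = 0.332000.
(Check via u − w = 2F/√(2b): u − w = -71.189973, 2F/√(2b) = -71.189971.)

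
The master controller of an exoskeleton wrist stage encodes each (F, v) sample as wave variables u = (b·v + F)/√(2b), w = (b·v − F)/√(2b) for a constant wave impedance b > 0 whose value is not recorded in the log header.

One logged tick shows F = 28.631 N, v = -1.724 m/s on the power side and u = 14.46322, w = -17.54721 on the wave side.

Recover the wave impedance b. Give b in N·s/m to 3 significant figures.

u + w = -3.08399;  u + w = √(2b)·v, so √(2b) = -3.08399/(-1.724) = 1.78886.
b = (√(2b))²/2 = 3.20001/2 = 1.60001.
(Check via u − w = 2F/√(2b): u − w = 32.01043, 2F/√(2b) = 32.01038.)

b = 1.6 N·s/m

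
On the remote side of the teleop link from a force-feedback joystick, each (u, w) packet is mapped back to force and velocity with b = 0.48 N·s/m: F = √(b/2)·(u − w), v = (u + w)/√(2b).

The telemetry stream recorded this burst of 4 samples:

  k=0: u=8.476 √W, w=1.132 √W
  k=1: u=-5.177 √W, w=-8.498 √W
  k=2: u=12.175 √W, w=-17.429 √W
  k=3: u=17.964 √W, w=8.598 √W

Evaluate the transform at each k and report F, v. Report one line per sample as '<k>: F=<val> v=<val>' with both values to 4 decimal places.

k=0: u−w=7.3440, u+w=9.6080; √(b/2)=0.4899, √(2b)=0.9798; F=0.4899×7.344=3.5978, v=9.6080/0.9798=9.8061
k=1: u−w=3.3210, u+w=-13.6750; √(b/2)=0.4899, √(2b)=0.9798; F=0.4899×3.321=1.6270, v=-13.6750/0.9798=-13.9570
k=2: u−w=29.6040, u+w=-5.2540; √(b/2)=0.4899, √(2b)=0.9798; F=0.4899×29.604=14.5029, v=-5.2540/0.9798=-5.3623
k=3: u−w=9.3660, u+w=26.5620; √(b/2)=0.4899, √(2b)=0.9798; F=0.4899×9.366=4.5884, v=26.5620/0.9798=27.1097

0: F=3.5978 v=9.8061
1: F=1.6270 v=-13.9570
2: F=14.5029 v=-5.3623
3: F=4.5884 v=27.1097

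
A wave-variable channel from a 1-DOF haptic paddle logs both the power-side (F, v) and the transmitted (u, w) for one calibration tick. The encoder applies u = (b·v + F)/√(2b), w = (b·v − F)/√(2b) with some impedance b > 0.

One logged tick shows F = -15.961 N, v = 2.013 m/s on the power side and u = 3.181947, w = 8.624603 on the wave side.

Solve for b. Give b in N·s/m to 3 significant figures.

u + w = 11.806550;  u + w = √(2b)·v, so √(2b) = 11.806550/2.013 = 5.865152.
b = (√(2b))²/2 = 34.400002/2 = 17.200001.
(Check via u − w = 2F/√(2b): u − w = -5.442656, 2F/√(2b) = -5.442656.)

b = 17.2 N·s/m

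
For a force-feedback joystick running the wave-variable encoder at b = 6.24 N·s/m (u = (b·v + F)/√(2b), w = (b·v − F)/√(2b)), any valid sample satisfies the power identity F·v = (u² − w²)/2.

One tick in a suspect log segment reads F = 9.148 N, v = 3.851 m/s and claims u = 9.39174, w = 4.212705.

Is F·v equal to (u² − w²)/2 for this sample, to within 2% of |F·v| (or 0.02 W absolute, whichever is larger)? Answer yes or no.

yes

F·v = 9.148×3.851 = 35.228948 W.
(u² − w²)/2 = (88.204780 − 17.746883)/2 = 35.228948 W.
|Δ| = 0.000000;  2% of max(1, |F·v|) = 0.704579.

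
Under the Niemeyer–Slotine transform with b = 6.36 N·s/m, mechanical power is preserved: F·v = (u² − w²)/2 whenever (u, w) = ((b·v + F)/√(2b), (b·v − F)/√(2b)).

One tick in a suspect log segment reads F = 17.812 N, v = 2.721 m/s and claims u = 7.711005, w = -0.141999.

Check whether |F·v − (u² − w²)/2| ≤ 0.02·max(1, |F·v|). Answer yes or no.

no

F·v = 17.812×2.721 = 48.466452 W.
(u² − w²)/2 = (59.459598 − 0.020164)/2 = 29.719717 W.
|Δ| = 18.746735;  2% of max(1, |F·v|) = 0.969329.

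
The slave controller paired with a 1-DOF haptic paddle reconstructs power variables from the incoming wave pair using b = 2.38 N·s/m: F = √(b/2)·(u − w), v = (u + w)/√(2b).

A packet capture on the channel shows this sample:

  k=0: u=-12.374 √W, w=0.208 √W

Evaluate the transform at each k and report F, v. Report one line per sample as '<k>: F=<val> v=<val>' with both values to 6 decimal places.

0: F=-13.725342 v=-5.576277

k=0: u−w=-12.582000, u+w=-12.166000; √(b/2)=1.090871, √(2b)=2.181742; F=1.090871×(-12.582)=-13.725342, v=-12.166000/2.181742=-5.576277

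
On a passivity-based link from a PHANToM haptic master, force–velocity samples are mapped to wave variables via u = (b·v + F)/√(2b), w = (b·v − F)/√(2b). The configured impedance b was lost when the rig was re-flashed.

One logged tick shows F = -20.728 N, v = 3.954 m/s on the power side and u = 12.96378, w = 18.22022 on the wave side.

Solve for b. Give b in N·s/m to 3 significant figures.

u + w = 31.18400;  u + w = √(2b)·v, so √(2b) = 31.18400/3.954 = 7.88670.
b = (√(2b))²/2 = 62.19999/2 = 31.09999.
(Check via u − w = 2F/√(2b): u − w = -5.25644, 2F/√(2b) = -5.25645.)

b = 31.1 N·s/m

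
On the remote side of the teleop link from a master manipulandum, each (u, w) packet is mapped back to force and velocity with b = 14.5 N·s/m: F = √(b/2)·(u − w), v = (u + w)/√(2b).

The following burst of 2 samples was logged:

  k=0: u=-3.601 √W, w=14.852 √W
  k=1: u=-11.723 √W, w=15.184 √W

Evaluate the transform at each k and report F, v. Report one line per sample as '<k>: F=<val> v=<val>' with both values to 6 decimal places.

0: F=-49.686223 v=2.089258
1: F=-72.449315 v=0.642692

k=0: u−w=-18.453000, u+w=11.251000; √(b/2)=2.692582, √(2b)=5.385165; F=2.692582×(-18.453)=-49.686223, v=11.251000/5.385165=2.089258
k=1: u−w=-26.907000, u+w=3.461000; √(b/2)=2.692582, √(2b)=5.385165; F=2.692582×(-26.907)=-72.449315, v=3.461000/5.385165=0.642692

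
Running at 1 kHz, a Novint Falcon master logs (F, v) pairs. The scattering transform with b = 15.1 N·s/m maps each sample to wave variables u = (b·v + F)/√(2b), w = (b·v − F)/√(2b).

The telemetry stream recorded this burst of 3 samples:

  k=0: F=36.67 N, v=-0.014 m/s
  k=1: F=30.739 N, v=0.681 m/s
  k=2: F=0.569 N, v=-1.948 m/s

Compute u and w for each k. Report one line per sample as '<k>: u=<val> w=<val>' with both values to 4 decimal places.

k=0: b·v=15.1×(-0.014)=-0.2114; √(2b)=5.4955; u=(-0.2114+36.67)/5.4955=6.6343, w=(-0.2114−36.67)/5.4955=-6.7113
k=1: b·v=15.1×0.681=10.2831; √(2b)=5.4955; u=(10.2831+30.739)/5.4955=7.4647, w=(10.2831−30.739)/5.4955=-3.7223
k=2: b·v=15.1×(-1.948)=-29.4148; √(2b)=5.4955; u=(-29.4148+0.569)/5.4955=-5.2490, w=(-29.4148−0.569)/5.4955=-5.4561

0: u=6.6343 w=-6.7113
1: u=7.4647 w=-3.7223
2: u=-5.2490 w=-5.4561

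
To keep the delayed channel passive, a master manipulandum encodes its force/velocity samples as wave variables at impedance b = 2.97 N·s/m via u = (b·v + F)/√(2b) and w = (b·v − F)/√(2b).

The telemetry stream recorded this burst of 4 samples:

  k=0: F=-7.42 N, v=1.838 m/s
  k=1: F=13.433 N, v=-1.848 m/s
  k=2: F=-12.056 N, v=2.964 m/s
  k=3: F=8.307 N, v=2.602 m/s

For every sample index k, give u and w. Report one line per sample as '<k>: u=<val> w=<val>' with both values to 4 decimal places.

k=0: b·v=2.97×1.838=5.4589; √(2b)=2.4372; u=(5.4589+(-7.42))/2.4372=-0.8047, w=(5.4589−(-7.42))/2.4372=5.2843
k=1: b·v=2.97×(-1.848)=-5.4886; √(2b)=2.4372; u=(-5.4886+13.433)/2.4372=3.2596, w=(-5.4886−13.433)/2.4372=-7.7636
k=2: b·v=2.97×2.964=8.8031; √(2b)=2.4372; u=(8.8031+(-12.056))/2.4372=-1.3347, w=(8.8031−(-12.056))/2.4372=8.5586
k=3: b·v=2.97×2.602=7.7279; √(2b)=2.4372; u=(7.7279+8.307)/2.4372=6.5792, w=(7.7279−8.307)/2.4372=-0.2376

0: u=-0.8047 w=5.2843
1: u=3.2596 w=-7.7636
2: u=-1.3347 w=8.5586
3: u=6.5792 w=-0.2376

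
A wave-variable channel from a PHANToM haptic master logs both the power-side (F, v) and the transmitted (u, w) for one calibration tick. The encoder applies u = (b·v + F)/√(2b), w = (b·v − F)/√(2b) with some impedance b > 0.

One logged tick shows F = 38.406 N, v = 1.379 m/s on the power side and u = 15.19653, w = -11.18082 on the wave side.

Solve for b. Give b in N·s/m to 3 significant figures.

b = 4.24 N·s/m

u + w = 4.0157;  u + w = √(2b)·v, so √(2b) = 4.0157/1.379 = 2.9120.
b = (√(2b))²/2 = 8.4800/2 = 4.2400.
(Check via u − w = 2F/√(2b): u − w = 26.3773, 2F/√(2b) = 26.3773.)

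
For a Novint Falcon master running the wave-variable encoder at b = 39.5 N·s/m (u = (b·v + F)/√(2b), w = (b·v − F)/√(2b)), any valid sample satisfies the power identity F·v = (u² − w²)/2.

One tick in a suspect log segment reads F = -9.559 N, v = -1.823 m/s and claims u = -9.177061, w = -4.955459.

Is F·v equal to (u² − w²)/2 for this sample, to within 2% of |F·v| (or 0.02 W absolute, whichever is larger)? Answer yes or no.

no

F·v = (-9.559)×(-1.823) = 17.426057 W.
(u² − w²)/2 = (84.218449 − 24.556574)/2 = 29.830937 W.
|Δ| = 12.404880;  2% of max(1, |F·v|) = 0.348521.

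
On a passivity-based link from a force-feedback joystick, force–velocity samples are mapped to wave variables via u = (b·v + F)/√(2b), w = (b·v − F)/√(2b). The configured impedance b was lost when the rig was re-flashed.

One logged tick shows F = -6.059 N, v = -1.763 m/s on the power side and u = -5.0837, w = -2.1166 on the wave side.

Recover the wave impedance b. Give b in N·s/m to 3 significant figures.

u + w = -7.20030;  u + w = √(2b)·v, so √(2b) = -7.20030/(-1.763) = 4.08412.
b = (√(2b))²/2 = 16.68002/2 = 8.34001.
(Check via u − w = 2F/√(2b): u − w = -2.96710, 2F/√(2b) = -2.96710.)

b = 8.34 N·s/m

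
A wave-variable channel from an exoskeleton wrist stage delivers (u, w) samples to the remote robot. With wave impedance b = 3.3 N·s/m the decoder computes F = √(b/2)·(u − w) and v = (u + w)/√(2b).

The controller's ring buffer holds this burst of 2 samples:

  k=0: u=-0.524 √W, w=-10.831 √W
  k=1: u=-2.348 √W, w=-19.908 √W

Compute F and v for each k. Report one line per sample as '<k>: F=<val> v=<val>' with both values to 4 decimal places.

k=0: u−w=10.3070, u+w=-11.3550; √(b/2)=1.2845, √(2b)=2.5690; F=1.2845×10.307=13.2396, v=-11.3550/2.5690=-4.4199
k=1: u−w=17.5600, u+w=-22.2560; √(b/2)=1.2845, √(2b)=2.5690; F=1.2845×17.56=22.5562, v=-22.2560/2.5690=-8.6631

0: F=13.2396 v=-4.4199
1: F=22.5562 v=-8.6631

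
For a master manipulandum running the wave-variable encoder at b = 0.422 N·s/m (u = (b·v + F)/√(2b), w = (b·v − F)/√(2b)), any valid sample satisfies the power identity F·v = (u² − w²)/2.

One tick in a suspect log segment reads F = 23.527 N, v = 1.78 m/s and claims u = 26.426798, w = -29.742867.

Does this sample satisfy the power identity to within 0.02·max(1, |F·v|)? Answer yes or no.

no

F·v = 23.527×1.78 = 41.878060 W.
(u² − w²)/2 = (698.375653 − 884.638137)/2 = -93.131242 W.
|Δ| = 135.009302;  2% of max(1, |F·v|) = 0.837561.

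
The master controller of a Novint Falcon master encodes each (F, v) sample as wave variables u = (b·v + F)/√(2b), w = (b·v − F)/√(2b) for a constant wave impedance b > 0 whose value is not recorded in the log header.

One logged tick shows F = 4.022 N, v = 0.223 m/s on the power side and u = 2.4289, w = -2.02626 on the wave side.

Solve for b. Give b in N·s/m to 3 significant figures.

u + w = 0.40264;  u + w = √(2b)·v, so √(2b) = 0.40264/0.223 = 1.80556.
b = (√(2b))²/2 = 3.26005/2 = 1.63002.
(Check via u − w = 2F/√(2b): u − w = 4.45516, 2F/√(2b) = 4.45513.)

b = 1.63 N·s/m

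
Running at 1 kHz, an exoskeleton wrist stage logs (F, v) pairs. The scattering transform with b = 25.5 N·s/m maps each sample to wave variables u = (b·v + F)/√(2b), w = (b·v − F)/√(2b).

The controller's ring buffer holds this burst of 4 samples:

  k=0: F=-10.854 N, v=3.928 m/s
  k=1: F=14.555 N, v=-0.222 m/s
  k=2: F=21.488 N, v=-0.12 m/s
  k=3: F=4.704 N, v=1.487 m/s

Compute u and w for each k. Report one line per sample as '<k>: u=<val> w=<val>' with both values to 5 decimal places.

k=0: b·v=25.5×3.928=100.16400; √(2b)=7.14143; u=(100.16400+(-10.854))/7.14143=12.50590, w=(100.16400−(-10.854))/7.14143=15.54563
k=1: b·v=25.5×(-0.222)=-5.66100; √(2b)=7.14143; u=(-5.66100+14.555)/7.14143=1.24541, w=(-5.66100−14.555)/7.14143=-2.83081
k=2: b·v=25.5×(-0.12)=-3.06000; √(2b)=7.14143; u=(-3.06000+21.488)/7.14143=2.58044, w=(-3.06000−21.488)/7.14143=-3.43741
k=3: b·v=25.5×1.487=37.91850; √(2b)=7.14143; u=(37.91850+4.704)/7.14143=5.96834, w=(37.91850−4.704)/7.14143=4.65096

0: u=12.50590 w=15.54563
1: u=1.24541 w=-2.83081
2: u=2.58044 w=-3.43741
3: u=5.96834 w=4.65096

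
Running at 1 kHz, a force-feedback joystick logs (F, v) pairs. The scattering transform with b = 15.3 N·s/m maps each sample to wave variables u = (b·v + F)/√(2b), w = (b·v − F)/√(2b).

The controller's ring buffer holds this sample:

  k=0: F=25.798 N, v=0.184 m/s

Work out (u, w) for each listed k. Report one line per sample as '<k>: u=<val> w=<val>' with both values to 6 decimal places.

0: u=5.172562 w=-4.154724

k=0: b·v=15.3×0.184=2.815200; √(2b)=5.531727; u=(2.815200+25.798)/5.531727=5.172562, w=(2.815200−25.798)/5.531727=-4.154724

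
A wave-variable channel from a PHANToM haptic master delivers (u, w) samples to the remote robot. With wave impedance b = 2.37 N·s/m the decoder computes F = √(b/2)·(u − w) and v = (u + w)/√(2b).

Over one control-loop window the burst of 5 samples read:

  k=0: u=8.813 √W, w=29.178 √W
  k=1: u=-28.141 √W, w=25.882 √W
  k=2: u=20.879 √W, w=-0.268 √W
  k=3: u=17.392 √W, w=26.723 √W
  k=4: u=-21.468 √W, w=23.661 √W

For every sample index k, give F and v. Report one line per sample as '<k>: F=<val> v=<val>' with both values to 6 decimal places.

0: F=-22.168872 v=17.449844
1: F=-58.808198 v=-1.037593
2: F=23.020139 v=9.466946
3: F=-10.157512 v=20.262691
4: F=-49.126394 v=1.007278

k=0: u−w=-20.365000, u+w=37.991000; √(b/2)=1.088577, √(2b)=2.177154; F=1.088577×(-20.365)=-22.168872, v=37.991000/2.177154=17.449844
k=1: u−w=-54.023000, u+w=-2.259000; √(b/2)=1.088577, √(2b)=2.177154; F=1.088577×(-54.023)=-58.808198, v=-2.259000/2.177154=-1.037593
k=2: u−w=21.147000, u+w=20.611000; √(b/2)=1.088577, √(2b)=2.177154; F=1.088577×21.147=23.020139, v=20.611000/2.177154=9.466946
k=3: u−w=-9.331000, u+w=44.115000; √(b/2)=1.088577, √(2b)=2.177154; F=1.088577×(-9.331)=-10.157512, v=44.115000/2.177154=20.262691
k=4: u−w=-45.129000, u+w=2.193000; √(b/2)=1.088577, √(2b)=2.177154; F=1.088577×(-45.129)=-49.126394, v=2.193000/2.177154=1.007278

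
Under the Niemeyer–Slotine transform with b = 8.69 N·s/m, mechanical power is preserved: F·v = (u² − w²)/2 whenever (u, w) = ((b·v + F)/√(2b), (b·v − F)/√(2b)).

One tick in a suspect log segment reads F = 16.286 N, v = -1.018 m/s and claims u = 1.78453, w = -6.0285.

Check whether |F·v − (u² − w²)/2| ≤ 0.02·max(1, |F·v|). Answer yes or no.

F·v = 16.286×(-1.018) = -16.57915 W.
(u² − w²)/2 = (3.18455 − 36.34281)/2 = -16.57913 W.
|Δ| = 0.00002;  2% of max(1, |F·v|) = 0.33158.

yes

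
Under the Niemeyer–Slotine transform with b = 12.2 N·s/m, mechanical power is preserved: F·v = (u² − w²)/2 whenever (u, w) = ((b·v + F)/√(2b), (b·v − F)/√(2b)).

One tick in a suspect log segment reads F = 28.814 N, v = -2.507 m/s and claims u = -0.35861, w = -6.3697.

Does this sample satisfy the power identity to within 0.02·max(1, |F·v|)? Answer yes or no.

no

F·v = 28.814×(-2.507) = -72.2367 W.
(u² − w²)/2 = (0.1286 − 40.5731)/2 = -20.2222 W.
|Δ| = 52.0145;  2% of max(1, |F·v|) = 1.4447.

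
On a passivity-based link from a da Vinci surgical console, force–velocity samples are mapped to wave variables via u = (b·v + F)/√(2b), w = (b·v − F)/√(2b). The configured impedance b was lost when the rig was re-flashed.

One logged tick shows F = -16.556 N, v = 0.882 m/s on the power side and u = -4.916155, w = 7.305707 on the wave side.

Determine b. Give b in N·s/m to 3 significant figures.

b = 3.67 N·s/m

u + w = 2.389552;  u + w = √(2b)·v, so √(2b) = 2.389552/0.882 = 2.709243.
b = (√(2b))²/2 = 7.339996/2 = 3.669998.
(Check via u − w = 2F/√(2b): u − w = -12.221862, 2F/√(2b) = -12.221866.)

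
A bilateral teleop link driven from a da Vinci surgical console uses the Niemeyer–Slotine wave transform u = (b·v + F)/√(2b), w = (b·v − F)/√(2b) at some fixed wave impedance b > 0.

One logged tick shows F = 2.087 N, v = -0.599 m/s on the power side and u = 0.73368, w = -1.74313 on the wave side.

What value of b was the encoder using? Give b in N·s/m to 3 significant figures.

b = 1.42 N·s/m

u + w = -1.0095;  u + w = √(2b)·v, so √(2b) = -1.0095/(-0.599) = 1.6852.
b = (√(2b))²/2 = 2.8400/2 = 1.4200.
(Check via u − w = 2F/√(2b): u − w = 2.4768, 2F/√(2b) = 2.4768.)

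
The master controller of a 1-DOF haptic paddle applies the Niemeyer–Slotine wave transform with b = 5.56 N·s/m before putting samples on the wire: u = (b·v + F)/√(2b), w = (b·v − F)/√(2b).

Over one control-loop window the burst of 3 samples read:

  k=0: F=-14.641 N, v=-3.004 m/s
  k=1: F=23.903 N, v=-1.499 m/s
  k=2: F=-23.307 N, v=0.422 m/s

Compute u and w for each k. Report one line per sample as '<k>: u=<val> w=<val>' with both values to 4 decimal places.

k=0: b·v=5.56×(-3.004)=-16.7022; √(2b)=3.3347; u=(-16.7022+(-14.641))/3.3347=-9.3992, w=(-16.7022−(-14.641))/3.3347=-0.6181
k=1: b·v=5.56×(-1.499)=-8.3344; √(2b)=3.3347; u=(-8.3344+23.903)/3.3347=4.6687, w=(-8.3344−23.903)/3.3347=-9.6674
k=2: b·v=5.56×0.422=2.3463; √(2b)=3.3347; u=(2.3463+(-23.307))/3.3347=-6.2857, w=(2.3463−(-23.307))/3.3347=7.6929

0: u=-9.3992 w=-0.6181
1: u=4.6687 w=-9.6674
2: u=-6.2857 w=7.6929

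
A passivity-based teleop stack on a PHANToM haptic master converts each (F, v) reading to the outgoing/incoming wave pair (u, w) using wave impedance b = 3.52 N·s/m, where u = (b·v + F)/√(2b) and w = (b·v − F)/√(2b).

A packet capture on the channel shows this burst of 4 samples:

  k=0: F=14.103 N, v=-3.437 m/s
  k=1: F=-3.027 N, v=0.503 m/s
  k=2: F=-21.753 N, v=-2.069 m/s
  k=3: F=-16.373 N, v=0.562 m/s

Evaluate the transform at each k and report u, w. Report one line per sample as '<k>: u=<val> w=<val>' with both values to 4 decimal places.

k=0: b·v=3.52×(-3.437)=-12.0982; √(2b)=2.6533; u=(-12.0982+14.103)/2.6533=0.7556, w=(-12.0982−14.103)/2.6533=-9.8750
k=1: b·v=3.52×0.503=1.7706; √(2b)=2.6533; u=(1.7706+(-3.027))/2.6533=-0.4735, w=(1.7706−(-3.027))/2.6533=1.8081
k=2: b·v=3.52×(-2.069)=-7.2829; √(2b)=2.6533; u=(-7.2829+(-21.753))/2.6533=-10.9433, w=(-7.2829−(-21.753))/2.6533=5.4536
k=3: b·v=3.52×0.562=1.9782; √(2b)=2.6533; u=(1.9782+(-16.373))/2.6533=-5.4252, w=(1.9782−(-16.373))/2.6533=6.9164

0: u=0.7556 w=-9.8750
1: u=-0.4735 w=1.8081
2: u=-10.9433 w=5.4536
3: u=-5.4252 w=6.9164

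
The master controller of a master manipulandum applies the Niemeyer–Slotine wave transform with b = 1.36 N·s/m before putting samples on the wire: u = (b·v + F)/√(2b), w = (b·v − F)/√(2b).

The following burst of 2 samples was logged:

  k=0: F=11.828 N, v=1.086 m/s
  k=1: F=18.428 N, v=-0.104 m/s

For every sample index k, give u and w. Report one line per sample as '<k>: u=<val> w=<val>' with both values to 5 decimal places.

0: u=8.06732 w=-6.27624
1: u=11.08786 w=-11.25938

k=0: b·v=1.36×1.086=1.47696; √(2b)=1.64924; u=(1.47696+11.828)/1.64924=8.06732, w=(1.47696−11.828)/1.64924=-6.27624
k=1: b·v=1.36×(-0.104)=-0.14144; √(2b)=1.64924; u=(-0.14144+18.428)/1.64924=11.08786, w=(-0.14144−18.428)/1.64924=-11.25938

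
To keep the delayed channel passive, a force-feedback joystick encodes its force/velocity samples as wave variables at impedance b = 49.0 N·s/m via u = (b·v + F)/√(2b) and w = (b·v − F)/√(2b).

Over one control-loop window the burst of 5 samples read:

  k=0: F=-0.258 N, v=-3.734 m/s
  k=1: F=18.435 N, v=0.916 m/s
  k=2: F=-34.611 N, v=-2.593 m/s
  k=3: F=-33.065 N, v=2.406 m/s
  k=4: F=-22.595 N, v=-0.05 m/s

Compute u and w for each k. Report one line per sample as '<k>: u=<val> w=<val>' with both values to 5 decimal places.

0: u=-18.50842 w=-18.45630
1: u=6.39618 w=2.67175
2: u=-16.33093 w=-9.33846
3: u=8.56902 w=15.24916
4: u=-2.52993 w=2.03495

k=0: b·v=49.0×(-3.734)=-182.96600; √(2b)=9.89949; u=(-182.96600+(-0.258))/9.89949=-18.50842, w=(-182.96600−(-0.258))/9.89949=-18.45630
k=1: b·v=49.0×0.916=44.88400; √(2b)=9.89949; u=(44.88400+18.435)/9.89949=6.39618, w=(44.88400−18.435)/9.89949=2.67175
k=2: b·v=49.0×(-2.593)=-127.05700; √(2b)=9.89949; u=(-127.05700+(-34.611))/9.89949=-16.33093, w=(-127.05700−(-34.611))/9.89949=-9.33846
k=3: b·v=49.0×2.406=117.89400; √(2b)=9.89949; u=(117.89400+(-33.065))/9.89949=8.56902, w=(117.89400−(-33.065))/9.89949=15.24916
k=4: b·v=49.0×(-0.05)=-2.45000; √(2b)=9.89949; u=(-2.45000+(-22.595))/9.89949=-2.52993, w=(-2.45000−(-22.595))/9.89949=2.03495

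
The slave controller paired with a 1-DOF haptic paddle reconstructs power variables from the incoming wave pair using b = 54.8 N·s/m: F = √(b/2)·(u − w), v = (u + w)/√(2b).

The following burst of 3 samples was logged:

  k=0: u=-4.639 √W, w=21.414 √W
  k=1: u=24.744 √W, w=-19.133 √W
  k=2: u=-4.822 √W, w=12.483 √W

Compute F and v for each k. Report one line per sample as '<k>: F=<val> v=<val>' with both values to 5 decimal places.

0: F=-136.37445 v=1.60235
1: F=229.67420 v=0.53596
2: F=-90.58304 v=0.73178

k=0: u−w=-26.05300, u+w=16.77500; √(b/2)=5.23450, √(2b)=10.46900; F=5.23450×(-26.053)=-136.37445, v=16.77500/10.46900=1.60235
k=1: u−w=43.87700, u+w=5.61100; √(b/2)=5.23450, √(2b)=10.46900; F=5.23450×43.877=229.67420, v=5.61100/10.46900=0.53596
k=2: u−w=-17.30500, u+w=7.66100; √(b/2)=5.23450, √(2b)=10.46900; F=5.23450×(-17.305)=-90.58304, v=7.66100/10.46900=0.73178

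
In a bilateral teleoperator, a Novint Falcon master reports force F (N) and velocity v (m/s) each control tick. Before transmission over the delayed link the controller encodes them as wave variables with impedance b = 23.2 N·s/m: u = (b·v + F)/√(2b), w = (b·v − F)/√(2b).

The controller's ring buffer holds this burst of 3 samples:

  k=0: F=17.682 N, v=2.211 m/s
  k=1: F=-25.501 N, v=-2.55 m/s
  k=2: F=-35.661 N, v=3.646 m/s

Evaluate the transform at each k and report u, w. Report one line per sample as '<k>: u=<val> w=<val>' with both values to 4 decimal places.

k=0: b·v=23.2×2.211=51.2952; √(2b)=6.8118; u=(51.2952+17.682)/6.8118=10.1262, w=(51.2952−17.682)/6.8118=4.9346
k=1: b·v=23.2×(-2.55)=-59.1600; √(2b)=6.8118; u=(-59.1600+(-25.501))/6.8118=-12.4287, w=(-59.1600−(-25.501))/6.8118=-4.9413
k=2: b·v=23.2×3.646=84.5872; √(2b)=6.8118; u=(84.5872+(-35.661))/6.8118=7.1826, w=(84.5872−(-35.661))/6.8118=17.6530

0: u=10.1262 w=4.9346
1: u=-12.4287 w=-4.9413
2: u=7.1826 w=17.6530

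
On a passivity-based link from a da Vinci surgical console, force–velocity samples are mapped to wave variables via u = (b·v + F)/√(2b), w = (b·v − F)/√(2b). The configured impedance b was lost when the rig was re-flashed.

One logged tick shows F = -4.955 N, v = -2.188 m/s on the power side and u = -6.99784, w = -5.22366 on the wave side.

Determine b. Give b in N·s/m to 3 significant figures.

b = 15.6 N·s/m

u + w = -12.22150;  u + w = √(2b)·v, so √(2b) = -12.22150/(-2.188) = 5.58569.
b = (√(2b))²/2 = 31.19999/2 = 15.59999.
(Check via u − w = 2F/√(2b): u − w = -1.77418, 2F/√(2b) = -1.77418.)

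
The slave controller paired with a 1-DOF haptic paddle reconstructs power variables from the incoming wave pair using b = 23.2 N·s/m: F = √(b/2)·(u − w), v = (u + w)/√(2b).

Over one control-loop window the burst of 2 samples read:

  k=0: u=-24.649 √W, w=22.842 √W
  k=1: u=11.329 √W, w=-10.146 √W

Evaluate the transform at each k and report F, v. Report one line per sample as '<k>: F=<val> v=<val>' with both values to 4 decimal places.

0: F=-161.7485 v=-0.2653
1: F=73.1412 v=0.1737

k=0: u−w=-47.4910, u+w=-1.8070; √(b/2)=3.4059, √(2b)=6.8118; F=3.4059×(-47.491)=-161.7485, v=-1.8070/6.8118=-0.2653
k=1: u−w=21.4750, u+w=1.1830; √(b/2)=3.4059, √(2b)=6.8118; F=3.4059×21.475=73.1412, v=1.1830/6.8118=0.1737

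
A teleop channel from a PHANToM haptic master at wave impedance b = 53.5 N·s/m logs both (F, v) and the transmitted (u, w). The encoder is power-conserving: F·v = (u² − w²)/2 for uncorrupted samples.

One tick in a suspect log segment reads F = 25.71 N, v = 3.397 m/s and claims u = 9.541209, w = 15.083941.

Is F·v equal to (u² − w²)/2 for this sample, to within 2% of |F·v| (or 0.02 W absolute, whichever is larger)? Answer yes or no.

no

F·v = 25.71×3.397 = 87.336870 W.
(u² − w²)/2 = (91.034669 − 227.525276)/2 = -68.245303 W.
|Δ| = 155.582173;  2% of max(1, |F·v|) = 1.746737.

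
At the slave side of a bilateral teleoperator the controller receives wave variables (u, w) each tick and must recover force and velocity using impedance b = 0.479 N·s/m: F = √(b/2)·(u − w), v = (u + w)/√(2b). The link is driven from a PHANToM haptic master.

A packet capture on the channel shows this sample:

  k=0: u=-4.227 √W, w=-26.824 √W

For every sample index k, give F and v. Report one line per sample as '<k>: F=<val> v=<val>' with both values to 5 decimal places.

0: F=11.05869 v=-31.72436

k=0: u−w=22.59700, u+w=-31.05100; √(b/2)=0.48939, √(2b)=0.97877; F=0.48939×22.597=11.05869, v=-31.05100/0.97877=-31.72436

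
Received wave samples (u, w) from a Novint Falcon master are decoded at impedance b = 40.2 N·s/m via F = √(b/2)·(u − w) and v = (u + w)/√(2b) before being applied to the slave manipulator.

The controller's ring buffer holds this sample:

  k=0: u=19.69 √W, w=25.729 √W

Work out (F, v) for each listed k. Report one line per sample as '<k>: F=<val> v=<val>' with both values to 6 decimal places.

0: F=-27.074663 v=5.065351

k=0: u−w=-6.039000, u+w=45.419000; √(b/2)=4.483302, √(2b)=8.966605; F=4.483302×(-6.039)=-27.074663, v=45.419000/8.966605=5.065351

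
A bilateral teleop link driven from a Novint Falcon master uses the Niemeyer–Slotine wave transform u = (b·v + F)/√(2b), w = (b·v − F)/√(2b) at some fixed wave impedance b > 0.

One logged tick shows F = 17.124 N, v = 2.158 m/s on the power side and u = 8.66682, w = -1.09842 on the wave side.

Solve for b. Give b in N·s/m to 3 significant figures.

u + w = 7.56840;  u + w = √(2b)·v, so √(2b) = 7.56840/2.158 = 3.50714.
b = (√(2b))²/2 = 12.30000/2 = 6.15000.
(Check via u − w = 2F/√(2b): u − w = 9.76524, 2F/√(2b) = 9.76523.)

b = 6.15 N·s/m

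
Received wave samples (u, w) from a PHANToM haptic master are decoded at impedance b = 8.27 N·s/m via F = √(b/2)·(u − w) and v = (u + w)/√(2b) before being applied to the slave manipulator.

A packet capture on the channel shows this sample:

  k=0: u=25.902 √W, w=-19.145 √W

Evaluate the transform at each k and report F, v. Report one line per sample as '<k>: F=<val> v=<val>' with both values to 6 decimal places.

k=0: u−w=45.047000, u+w=6.757000; √(b/2)=2.033470, √(2b)=4.066940; F=2.033470×45.047=91.601720, v=6.757000/4.066940=1.661446

0: F=91.601720 v=1.661446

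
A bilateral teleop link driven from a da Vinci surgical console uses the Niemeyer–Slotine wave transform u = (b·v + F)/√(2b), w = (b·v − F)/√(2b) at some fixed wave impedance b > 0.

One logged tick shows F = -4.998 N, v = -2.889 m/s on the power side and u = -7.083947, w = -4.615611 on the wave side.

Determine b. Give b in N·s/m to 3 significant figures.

u + w = -11.699558;  u + w = √(2b)·v, so √(2b) = -11.699558/(-2.889) = 4.049691.
b = (√(2b))²/2 = 16.399999/2 = 8.200000.
(Check via u − w = 2F/√(2b): u − w = -2.468336, 2F/√(2b) = -2.468336.)

b = 8.2 N·s/m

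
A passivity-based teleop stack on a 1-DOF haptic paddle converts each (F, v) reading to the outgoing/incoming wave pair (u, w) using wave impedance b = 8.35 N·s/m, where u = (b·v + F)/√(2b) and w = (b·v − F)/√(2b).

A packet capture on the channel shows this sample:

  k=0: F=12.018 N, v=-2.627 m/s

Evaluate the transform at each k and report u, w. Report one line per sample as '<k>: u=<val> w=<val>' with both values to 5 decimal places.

0: u=-2.42684 w=-8.30856

k=0: b·v=8.35×(-2.627)=-21.93545; √(2b)=4.08656; u=(-21.93545+12.018)/4.08656=-2.42684, w=(-21.93545−12.018)/4.08656=-8.30856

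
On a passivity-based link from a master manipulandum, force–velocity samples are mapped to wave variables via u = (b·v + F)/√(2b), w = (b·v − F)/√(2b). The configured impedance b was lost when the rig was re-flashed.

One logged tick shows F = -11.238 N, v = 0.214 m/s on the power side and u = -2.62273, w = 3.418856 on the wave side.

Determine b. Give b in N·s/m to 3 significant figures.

u + w = 0.796126;  u + w = √(2b)·v, so √(2b) = 0.796126/0.214 = 3.720215.
b = (√(2b))²/2 = 13.839999/2 = 6.920000.
(Check via u − w = 2F/√(2b): u − w = -6.041586, 2F/√(2b) = -6.041586.)

b = 6.92 N·s/m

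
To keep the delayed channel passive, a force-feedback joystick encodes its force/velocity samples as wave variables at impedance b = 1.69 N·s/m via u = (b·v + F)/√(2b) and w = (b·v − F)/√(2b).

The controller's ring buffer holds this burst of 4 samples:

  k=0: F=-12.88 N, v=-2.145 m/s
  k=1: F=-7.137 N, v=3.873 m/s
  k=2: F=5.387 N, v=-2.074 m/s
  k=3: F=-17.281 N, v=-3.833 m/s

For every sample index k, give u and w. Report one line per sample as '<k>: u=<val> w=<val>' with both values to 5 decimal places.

0: u=-8.97756 w=5.03403
1: u=-0.32180 w=7.44223
2: u=1.02364 w=-4.83664
3: u=-12.92307 w=5.87618

k=0: b·v=1.69×(-2.145)=-3.62505; √(2b)=1.83848; u=(-3.62505+(-12.88))/1.83848=-8.97756, w=(-3.62505−(-12.88))/1.83848=5.03403
k=1: b·v=1.69×3.873=6.54537; √(2b)=1.83848; u=(6.54537+(-7.137))/1.83848=-0.32180, w=(6.54537−(-7.137))/1.83848=7.44223
k=2: b·v=1.69×(-2.074)=-3.50506; √(2b)=1.83848; u=(-3.50506+5.387)/1.83848=1.02364, w=(-3.50506−5.387)/1.83848=-4.83664
k=3: b·v=1.69×(-3.833)=-6.47777; √(2b)=1.83848; u=(-6.47777+(-17.281))/1.83848=-12.92307, w=(-6.47777−(-17.281))/1.83848=5.87618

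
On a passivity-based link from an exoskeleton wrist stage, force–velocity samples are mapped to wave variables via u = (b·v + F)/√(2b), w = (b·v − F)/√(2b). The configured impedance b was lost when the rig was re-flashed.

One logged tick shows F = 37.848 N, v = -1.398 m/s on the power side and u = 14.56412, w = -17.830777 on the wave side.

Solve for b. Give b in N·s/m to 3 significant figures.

b = 2.73 N·s/m

u + w = -3.266657;  u + w = √(2b)·v, so √(2b) = -3.266657/(-1.398) = 2.336665.
b = (√(2b))²/2 = 5.460001/2 = 2.730001.
(Check via u − w = 2F/√(2b): u − w = 32.394897, 2F/√(2b) = 32.394894.)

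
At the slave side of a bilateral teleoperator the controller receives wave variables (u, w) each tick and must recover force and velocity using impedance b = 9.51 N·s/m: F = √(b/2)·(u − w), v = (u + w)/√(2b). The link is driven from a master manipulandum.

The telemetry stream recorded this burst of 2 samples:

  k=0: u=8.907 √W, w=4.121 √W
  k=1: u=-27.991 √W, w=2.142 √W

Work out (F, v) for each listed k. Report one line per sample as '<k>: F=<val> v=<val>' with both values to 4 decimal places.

k=0: u−w=4.7860, u+w=13.0280; √(b/2)=2.1806, √(2b)=4.3612; F=2.1806×4.786=10.4363, v=13.0280/4.3612=2.9873
k=1: u−w=-30.1330, u+w=-25.8490; √(b/2)=2.1806, √(2b)=4.3612; F=2.1806×(-30.133)=-65.7079, v=-25.8490/4.3612=-5.9270

0: F=10.4363 v=2.9873
1: F=-65.7079 v=-5.9270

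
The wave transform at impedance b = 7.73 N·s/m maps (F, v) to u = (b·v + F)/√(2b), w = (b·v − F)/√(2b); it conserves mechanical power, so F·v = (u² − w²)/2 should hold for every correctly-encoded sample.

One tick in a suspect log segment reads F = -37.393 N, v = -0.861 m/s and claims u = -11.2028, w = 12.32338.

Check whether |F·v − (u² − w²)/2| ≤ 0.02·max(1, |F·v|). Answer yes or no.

no

F·v = (-37.393)×(-0.861) = 32.19537 W.
(u² − w²)/2 = (125.50273 − 151.86569)/2 = -13.18148 W.
|Δ| = 45.37686;  2% of max(1, |F·v|) = 0.64391.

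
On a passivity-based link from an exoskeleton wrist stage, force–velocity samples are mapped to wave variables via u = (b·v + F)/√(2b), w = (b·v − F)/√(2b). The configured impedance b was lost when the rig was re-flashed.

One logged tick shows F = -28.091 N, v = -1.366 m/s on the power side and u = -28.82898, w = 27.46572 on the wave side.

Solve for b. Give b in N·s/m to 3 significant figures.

b = 0.498 N·s/m

u + w = -1.36326;  u + w = √(2b)·v, so √(2b) = -1.36326/(-1.366) = 0.99799.
b = (√(2b))²/2 = 0.99599/2 = 0.49800.
(Check via u − w = 2F/√(2b): u − w = -56.29470, 2F/√(2b) = -56.29492.)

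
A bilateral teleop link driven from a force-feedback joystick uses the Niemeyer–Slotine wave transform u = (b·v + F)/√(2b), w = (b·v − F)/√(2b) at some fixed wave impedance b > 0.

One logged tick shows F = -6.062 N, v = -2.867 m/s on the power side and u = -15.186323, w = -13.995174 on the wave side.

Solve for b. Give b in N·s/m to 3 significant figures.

u + w = -29.181497;  u + w = √(2b)·v, so √(2b) = -29.181497/(-2.867) = 10.178408.
b = (√(2b))²/2 = 103.599998/2 = 51.799999.
(Check via u − w = 2F/√(2b): u − w = -1.191149, 2F/√(2b) = -1.191149.)

b = 51.8 N·s/m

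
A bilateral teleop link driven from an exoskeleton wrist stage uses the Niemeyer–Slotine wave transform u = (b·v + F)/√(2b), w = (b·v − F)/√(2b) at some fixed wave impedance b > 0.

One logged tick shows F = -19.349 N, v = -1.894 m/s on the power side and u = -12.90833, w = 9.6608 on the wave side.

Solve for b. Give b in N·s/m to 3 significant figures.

u + w = -3.2475;  u + w = √(2b)·v, so √(2b) = -3.2475/(-1.894) = 1.7146.
b = (√(2b))²/2 = 2.9400/2 = 1.4700.
(Check via u − w = 2F/√(2b): u − w = -22.5691, 2F/√(2b) = -22.5692.)

b = 1.47 N·s/m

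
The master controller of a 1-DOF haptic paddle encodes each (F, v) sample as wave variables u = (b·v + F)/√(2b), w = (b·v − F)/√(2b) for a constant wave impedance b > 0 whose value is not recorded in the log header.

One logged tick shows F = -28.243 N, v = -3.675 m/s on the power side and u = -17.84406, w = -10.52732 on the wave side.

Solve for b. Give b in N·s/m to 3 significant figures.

u + w = -28.37138;  u + w = √(2b)·v, so √(2b) = -28.37138/(-3.675) = 7.72010.
b = (√(2b))²/2 = 59.60000/2 = 29.80000.
(Check via u − w = 2F/√(2b): u − w = -7.31674, 2F/√(2b) = -7.31674.)

b = 29.8 N·s/m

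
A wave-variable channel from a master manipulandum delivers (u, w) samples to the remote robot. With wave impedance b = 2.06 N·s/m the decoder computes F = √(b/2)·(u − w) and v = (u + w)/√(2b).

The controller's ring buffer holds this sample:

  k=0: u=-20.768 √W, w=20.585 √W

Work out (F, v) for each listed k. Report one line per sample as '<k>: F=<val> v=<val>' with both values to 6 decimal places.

0: F=-41.968711 v=-0.090158

k=0: u−w=-41.353000, u+w=-0.183000; √(b/2)=1.014889, √(2b)=2.029778; F=1.014889×(-41.353)=-41.968711, v=-0.183000/2.029778=-0.090158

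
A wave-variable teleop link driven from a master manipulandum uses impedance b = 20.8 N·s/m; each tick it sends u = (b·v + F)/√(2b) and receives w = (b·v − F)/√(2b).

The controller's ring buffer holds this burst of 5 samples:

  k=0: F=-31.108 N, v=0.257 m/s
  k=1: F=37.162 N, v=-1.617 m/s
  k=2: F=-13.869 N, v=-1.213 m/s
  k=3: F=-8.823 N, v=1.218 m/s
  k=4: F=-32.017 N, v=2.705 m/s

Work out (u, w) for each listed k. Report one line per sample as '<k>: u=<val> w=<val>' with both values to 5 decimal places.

0: u=-3.99429 w=5.65189
1: u=0.54706 w=-10.97639
2: u=-6.06210 w=-1.76151
3: u=2.55998 w=5.29588
4: u=3.75934 w=13.68739

k=0: b·v=20.8×0.257=5.34560; √(2b)=6.44981; u=(5.34560+(-31.108))/6.44981=-3.99429, w=(5.34560−(-31.108))/6.44981=5.65189
k=1: b·v=20.8×(-1.617)=-33.63360; √(2b)=6.44981; u=(-33.63360+37.162)/6.44981=0.54706, w=(-33.63360−37.162)/6.44981=-10.97639
k=2: b·v=20.8×(-1.213)=-25.23040; √(2b)=6.44981; u=(-25.23040+(-13.869))/6.44981=-6.06210, w=(-25.23040−(-13.869))/6.44981=-1.76151
k=3: b·v=20.8×1.218=25.33440; √(2b)=6.44981; u=(25.33440+(-8.823))/6.44981=2.55998, w=(25.33440−(-8.823))/6.44981=5.29588
k=4: b·v=20.8×2.705=56.26400; √(2b)=6.44981; u=(56.26400+(-32.017))/6.44981=3.75934, w=(56.26400−(-32.017))/6.44981=13.68739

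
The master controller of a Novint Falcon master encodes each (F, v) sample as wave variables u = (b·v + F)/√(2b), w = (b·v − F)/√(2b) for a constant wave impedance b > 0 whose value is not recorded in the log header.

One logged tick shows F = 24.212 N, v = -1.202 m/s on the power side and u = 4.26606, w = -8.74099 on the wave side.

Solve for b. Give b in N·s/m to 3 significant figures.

u + w = -4.4749;  u + w = √(2b)·v, so √(2b) = -4.4749/(-1.202) = 3.7229.
b = (√(2b))²/2 = 13.8600/2 = 6.9300.
(Check via u − w = 2F/√(2b): u − w = 13.0070, 2F/√(2b) = 13.0071.)

b = 6.93 N·s/m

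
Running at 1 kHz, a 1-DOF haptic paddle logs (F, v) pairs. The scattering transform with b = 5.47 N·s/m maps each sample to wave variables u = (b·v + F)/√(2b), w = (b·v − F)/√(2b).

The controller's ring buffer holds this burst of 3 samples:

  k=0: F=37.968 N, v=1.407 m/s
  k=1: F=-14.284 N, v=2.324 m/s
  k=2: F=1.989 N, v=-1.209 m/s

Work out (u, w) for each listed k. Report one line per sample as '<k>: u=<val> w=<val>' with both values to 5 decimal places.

k=0: b·v=5.47×1.407=7.69629; √(2b)=3.30757; u=(7.69629+37.968)/3.30757=13.80601, w=(7.69629−37.968)/3.30757=-9.15226
k=1: b·v=5.47×2.324=12.71228; √(2b)=3.30757; u=(12.71228+(-14.284))/3.30757=-0.47519, w=(12.71228−(-14.284))/3.30757=8.16198
k=2: b·v=5.47×(-1.209)=-6.61323; √(2b)=3.30757; u=(-6.61323+1.989)/3.30757=-1.39808, w=(-6.61323−1.989)/3.30757=-2.60077

0: u=13.80601 w=-9.15226
1: u=-0.47519 w=8.16198
2: u=-1.39808 w=-2.60077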